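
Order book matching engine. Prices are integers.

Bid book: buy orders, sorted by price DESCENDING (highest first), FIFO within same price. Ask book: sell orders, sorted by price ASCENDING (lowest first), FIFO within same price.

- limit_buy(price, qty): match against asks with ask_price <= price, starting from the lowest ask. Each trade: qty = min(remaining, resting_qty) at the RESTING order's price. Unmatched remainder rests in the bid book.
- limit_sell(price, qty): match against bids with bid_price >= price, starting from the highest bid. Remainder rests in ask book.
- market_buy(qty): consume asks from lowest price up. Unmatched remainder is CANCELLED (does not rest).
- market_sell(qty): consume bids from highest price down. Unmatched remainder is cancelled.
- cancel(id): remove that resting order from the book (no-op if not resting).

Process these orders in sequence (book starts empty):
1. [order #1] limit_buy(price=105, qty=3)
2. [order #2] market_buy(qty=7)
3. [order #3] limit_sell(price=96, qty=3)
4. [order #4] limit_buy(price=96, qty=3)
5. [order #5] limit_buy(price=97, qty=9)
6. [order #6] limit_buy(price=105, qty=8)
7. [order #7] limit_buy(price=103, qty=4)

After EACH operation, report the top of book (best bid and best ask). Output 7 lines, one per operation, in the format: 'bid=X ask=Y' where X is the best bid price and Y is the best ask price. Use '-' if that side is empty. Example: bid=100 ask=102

Answer: bid=105 ask=-
bid=105 ask=-
bid=- ask=-
bid=96 ask=-
bid=97 ask=-
bid=105 ask=-
bid=105 ask=-

Derivation:
After op 1 [order #1] limit_buy(price=105, qty=3): fills=none; bids=[#1:3@105] asks=[-]
After op 2 [order #2] market_buy(qty=7): fills=none; bids=[#1:3@105] asks=[-]
After op 3 [order #3] limit_sell(price=96, qty=3): fills=#1x#3:3@105; bids=[-] asks=[-]
After op 4 [order #4] limit_buy(price=96, qty=3): fills=none; bids=[#4:3@96] asks=[-]
After op 5 [order #5] limit_buy(price=97, qty=9): fills=none; bids=[#5:9@97 #4:3@96] asks=[-]
After op 6 [order #6] limit_buy(price=105, qty=8): fills=none; bids=[#6:8@105 #5:9@97 #4:3@96] asks=[-]
After op 7 [order #7] limit_buy(price=103, qty=4): fills=none; bids=[#6:8@105 #7:4@103 #5:9@97 #4:3@96] asks=[-]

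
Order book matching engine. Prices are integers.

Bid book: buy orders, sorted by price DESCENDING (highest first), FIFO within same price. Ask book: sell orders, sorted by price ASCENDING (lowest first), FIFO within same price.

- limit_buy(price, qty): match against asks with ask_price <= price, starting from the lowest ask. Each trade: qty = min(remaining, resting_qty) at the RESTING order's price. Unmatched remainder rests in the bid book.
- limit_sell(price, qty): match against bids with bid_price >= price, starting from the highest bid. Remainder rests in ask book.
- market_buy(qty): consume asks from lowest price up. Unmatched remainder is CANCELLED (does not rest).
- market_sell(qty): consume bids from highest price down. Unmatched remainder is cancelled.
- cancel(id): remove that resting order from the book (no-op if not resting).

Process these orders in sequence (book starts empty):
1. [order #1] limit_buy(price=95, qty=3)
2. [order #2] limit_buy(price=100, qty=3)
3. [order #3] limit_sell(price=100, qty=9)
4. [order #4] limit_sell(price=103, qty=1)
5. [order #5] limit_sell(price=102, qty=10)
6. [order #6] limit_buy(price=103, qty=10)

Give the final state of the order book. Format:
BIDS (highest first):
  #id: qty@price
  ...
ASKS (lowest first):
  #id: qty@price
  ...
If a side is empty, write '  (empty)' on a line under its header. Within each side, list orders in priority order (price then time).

After op 1 [order #1] limit_buy(price=95, qty=3): fills=none; bids=[#1:3@95] asks=[-]
After op 2 [order #2] limit_buy(price=100, qty=3): fills=none; bids=[#2:3@100 #1:3@95] asks=[-]
After op 3 [order #3] limit_sell(price=100, qty=9): fills=#2x#3:3@100; bids=[#1:3@95] asks=[#3:6@100]
After op 4 [order #4] limit_sell(price=103, qty=1): fills=none; bids=[#1:3@95] asks=[#3:6@100 #4:1@103]
After op 5 [order #5] limit_sell(price=102, qty=10): fills=none; bids=[#1:3@95] asks=[#3:6@100 #5:10@102 #4:1@103]
After op 6 [order #6] limit_buy(price=103, qty=10): fills=#6x#3:6@100 #6x#5:4@102; bids=[#1:3@95] asks=[#5:6@102 #4:1@103]

Answer: BIDS (highest first):
  #1: 3@95
ASKS (lowest first):
  #5: 6@102
  #4: 1@103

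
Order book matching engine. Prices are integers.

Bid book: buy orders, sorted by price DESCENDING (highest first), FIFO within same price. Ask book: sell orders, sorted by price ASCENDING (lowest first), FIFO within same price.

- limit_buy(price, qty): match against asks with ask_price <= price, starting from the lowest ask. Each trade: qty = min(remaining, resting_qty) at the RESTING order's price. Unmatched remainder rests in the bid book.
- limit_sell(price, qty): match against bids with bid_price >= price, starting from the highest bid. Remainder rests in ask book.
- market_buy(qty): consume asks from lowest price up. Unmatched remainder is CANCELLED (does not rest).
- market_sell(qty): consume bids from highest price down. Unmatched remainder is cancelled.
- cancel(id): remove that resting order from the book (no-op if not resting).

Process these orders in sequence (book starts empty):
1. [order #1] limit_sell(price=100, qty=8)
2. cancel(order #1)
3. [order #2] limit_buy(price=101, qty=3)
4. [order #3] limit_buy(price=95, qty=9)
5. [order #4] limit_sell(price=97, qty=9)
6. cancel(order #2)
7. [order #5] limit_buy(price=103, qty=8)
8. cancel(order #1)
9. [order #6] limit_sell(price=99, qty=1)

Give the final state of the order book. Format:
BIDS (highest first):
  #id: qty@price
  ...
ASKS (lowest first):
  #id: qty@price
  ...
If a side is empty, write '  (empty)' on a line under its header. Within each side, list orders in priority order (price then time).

After op 1 [order #1] limit_sell(price=100, qty=8): fills=none; bids=[-] asks=[#1:8@100]
After op 2 cancel(order #1): fills=none; bids=[-] asks=[-]
After op 3 [order #2] limit_buy(price=101, qty=3): fills=none; bids=[#2:3@101] asks=[-]
After op 4 [order #3] limit_buy(price=95, qty=9): fills=none; bids=[#2:3@101 #3:9@95] asks=[-]
After op 5 [order #4] limit_sell(price=97, qty=9): fills=#2x#4:3@101; bids=[#3:9@95] asks=[#4:6@97]
After op 6 cancel(order #2): fills=none; bids=[#3:9@95] asks=[#4:6@97]
After op 7 [order #5] limit_buy(price=103, qty=8): fills=#5x#4:6@97; bids=[#5:2@103 #3:9@95] asks=[-]
After op 8 cancel(order #1): fills=none; bids=[#5:2@103 #3:9@95] asks=[-]
After op 9 [order #6] limit_sell(price=99, qty=1): fills=#5x#6:1@103; bids=[#5:1@103 #3:9@95] asks=[-]

Answer: BIDS (highest first):
  #5: 1@103
  #3: 9@95
ASKS (lowest first):
  (empty)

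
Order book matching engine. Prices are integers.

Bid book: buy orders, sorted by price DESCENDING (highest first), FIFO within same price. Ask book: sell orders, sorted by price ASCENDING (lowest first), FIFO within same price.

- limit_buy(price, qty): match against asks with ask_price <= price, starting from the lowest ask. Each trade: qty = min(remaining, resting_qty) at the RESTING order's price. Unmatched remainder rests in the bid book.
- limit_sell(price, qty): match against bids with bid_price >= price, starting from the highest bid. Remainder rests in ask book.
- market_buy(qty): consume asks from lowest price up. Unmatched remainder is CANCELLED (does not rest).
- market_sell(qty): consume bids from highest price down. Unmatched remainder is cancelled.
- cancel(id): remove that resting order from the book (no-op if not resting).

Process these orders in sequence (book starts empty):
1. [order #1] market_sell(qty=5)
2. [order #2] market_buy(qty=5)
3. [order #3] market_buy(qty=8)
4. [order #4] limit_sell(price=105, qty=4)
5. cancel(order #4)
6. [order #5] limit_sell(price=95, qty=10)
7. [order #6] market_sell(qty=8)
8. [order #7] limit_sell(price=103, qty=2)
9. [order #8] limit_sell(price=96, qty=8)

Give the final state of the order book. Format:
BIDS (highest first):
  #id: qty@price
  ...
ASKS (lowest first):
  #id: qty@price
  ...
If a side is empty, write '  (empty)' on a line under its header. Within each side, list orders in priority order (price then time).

After op 1 [order #1] market_sell(qty=5): fills=none; bids=[-] asks=[-]
After op 2 [order #2] market_buy(qty=5): fills=none; bids=[-] asks=[-]
After op 3 [order #3] market_buy(qty=8): fills=none; bids=[-] asks=[-]
After op 4 [order #4] limit_sell(price=105, qty=4): fills=none; bids=[-] asks=[#4:4@105]
After op 5 cancel(order #4): fills=none; bids=[-] asks=[-]
After op 6 [order #5] limit_sell(price=95, qty=10): fills=none; bids=[-] asks=[#5:10@95]
After op 7 [order #6] market_sell(qty=8): fills=none; bids=[-] asks=[#5:10@95]
After op 8 [order #7] limit_sell(price=103, qty=2): fills=none; bids=[-] asks=[#5:10@95 #7:2@103]
After op 9 [order #8] limit_sell(price=96, qty=8): fills=none; bids=[-] asks=[#5:10@95 #8:8@96 #7:2@103]

Answer: BIDS (highest first):
  (empty)
ASKS (lowest first):
  #5: 10@95
  #8: 8@96
  #7: 2@103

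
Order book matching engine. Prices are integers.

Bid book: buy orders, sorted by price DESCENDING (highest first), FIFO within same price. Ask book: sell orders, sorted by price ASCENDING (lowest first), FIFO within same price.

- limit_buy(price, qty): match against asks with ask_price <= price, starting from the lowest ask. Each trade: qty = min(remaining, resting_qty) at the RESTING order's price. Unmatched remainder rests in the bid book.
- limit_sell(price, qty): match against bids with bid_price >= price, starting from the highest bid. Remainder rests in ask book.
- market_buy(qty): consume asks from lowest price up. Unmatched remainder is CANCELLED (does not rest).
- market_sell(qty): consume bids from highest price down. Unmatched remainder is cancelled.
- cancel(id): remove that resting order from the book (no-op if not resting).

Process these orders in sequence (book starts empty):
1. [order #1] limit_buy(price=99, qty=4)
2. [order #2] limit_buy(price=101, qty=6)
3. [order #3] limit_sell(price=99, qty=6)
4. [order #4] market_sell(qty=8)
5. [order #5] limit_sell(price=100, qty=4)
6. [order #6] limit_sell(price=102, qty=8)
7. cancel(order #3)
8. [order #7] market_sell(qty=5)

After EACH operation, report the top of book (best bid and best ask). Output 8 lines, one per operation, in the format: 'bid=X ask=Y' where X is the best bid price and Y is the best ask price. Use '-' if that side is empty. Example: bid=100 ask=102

Answer: bid=99 ask=-
bid=101 ask=-
bid=99 ask=-
bid=- ask=-
bid=- ask=100
bid=- ask=100
bid=- ask=100
bid=- ask=100

Derivation:
After op 1 [order #1] limit_buy(price=99, qty=4): fills=none; bids=[#1:4@99] asks=[-]
After op 2 [order #2] limit_buy(price=101, qty=6): fills=none; bids=[#2:6@101 #1:4@99] asks=[-]
After op 3 [order #3] limit_sell(price=99, qty=6): fills=#2x#3:6@101; bids=[#1:4@99] asks=[-]
After op 4 [order #4] market_sell(qty=8): fills=#1x#4:4@99; bids=[-] asks=[-]
After op 5 [order #5] limit_sell(price=100, qty=4): fills=none; bids=[-] asks=[#5:4@100]
After op 6 [order #6] limit_sell(price=102, qty=8): fills=none; bids=[-] asks=[#5:4@100 #6:8@102]
After op 7 cancel(order #3): fills=none; bids=[-] asks=[#5:4@100 #6:8@102]
After op 8 [order #7] market_sell(qty=5): fills=none; bids=[-] asks=[#5:4@100 #6:8@102]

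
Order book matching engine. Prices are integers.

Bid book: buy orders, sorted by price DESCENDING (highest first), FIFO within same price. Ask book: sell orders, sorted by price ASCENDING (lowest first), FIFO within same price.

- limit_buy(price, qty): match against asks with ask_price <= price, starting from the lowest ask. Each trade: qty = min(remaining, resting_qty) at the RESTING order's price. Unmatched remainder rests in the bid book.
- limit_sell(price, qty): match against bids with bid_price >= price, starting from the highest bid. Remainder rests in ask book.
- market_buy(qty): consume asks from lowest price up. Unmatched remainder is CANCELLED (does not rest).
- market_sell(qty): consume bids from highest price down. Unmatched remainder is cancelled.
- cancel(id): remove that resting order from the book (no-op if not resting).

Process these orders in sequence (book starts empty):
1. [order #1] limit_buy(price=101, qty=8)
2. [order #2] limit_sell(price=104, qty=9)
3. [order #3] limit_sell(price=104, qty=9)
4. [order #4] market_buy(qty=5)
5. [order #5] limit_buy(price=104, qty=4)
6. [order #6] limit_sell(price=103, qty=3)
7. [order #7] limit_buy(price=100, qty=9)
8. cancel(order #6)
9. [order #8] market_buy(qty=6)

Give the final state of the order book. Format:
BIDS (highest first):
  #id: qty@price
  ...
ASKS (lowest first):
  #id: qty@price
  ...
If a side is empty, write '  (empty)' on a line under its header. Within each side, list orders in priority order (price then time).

After op 1 [order #1] limit_buy(price=101, qty=8): fills=none; bids=[#1:8@101] asks=[-]
After op 2 [order #2] limit_sell(price=104, qty=9): fills=none; bids=[#1:8@101] asks=[#2:9@104]
After op 3 [order #3] limit_sell(price=104, qty=9): fills=none; bids=[#1:8@101] asks=[#2:9@104 #3:9@104]
After op 4 [order #4] market_buy(qty=5): fills=#4x#2:5@104; bids=[#1:8@101] asks=[#2:4@104 #3:9@104]
After op 5 [order #5] limit_buy(price=104, qty=4): fills=#5x#2:4@104; bids=[#1:8@101] asks=[#3:9@104]
After op 6 [order #6] limit_sell(price=103, qty=3): fills=none; bids=[#1:8@101] asks=[#6:3@103 #3:9@104]
After op 7 [order #7] limit_buy(price=100, qty=9): fills=none; bids=[#1:8@101 #7:9@100] asks=[#6:3@103 #3:9@104]
After op 8 cancel(order #6): fills=none; bids=[#1:8@101 #7:9@100] asks=[#3:9@104]
After op 9 [order #8] market_buy(qty=6): fills=#8x#3:6@104; bids=[#1:8@101 #7:9@100] asks=[#3:3@104]

Answer: BIDS (highest first):
  #1: 8@101
  #7: 9@100
ASKS (lowest first):
  #3: 3@104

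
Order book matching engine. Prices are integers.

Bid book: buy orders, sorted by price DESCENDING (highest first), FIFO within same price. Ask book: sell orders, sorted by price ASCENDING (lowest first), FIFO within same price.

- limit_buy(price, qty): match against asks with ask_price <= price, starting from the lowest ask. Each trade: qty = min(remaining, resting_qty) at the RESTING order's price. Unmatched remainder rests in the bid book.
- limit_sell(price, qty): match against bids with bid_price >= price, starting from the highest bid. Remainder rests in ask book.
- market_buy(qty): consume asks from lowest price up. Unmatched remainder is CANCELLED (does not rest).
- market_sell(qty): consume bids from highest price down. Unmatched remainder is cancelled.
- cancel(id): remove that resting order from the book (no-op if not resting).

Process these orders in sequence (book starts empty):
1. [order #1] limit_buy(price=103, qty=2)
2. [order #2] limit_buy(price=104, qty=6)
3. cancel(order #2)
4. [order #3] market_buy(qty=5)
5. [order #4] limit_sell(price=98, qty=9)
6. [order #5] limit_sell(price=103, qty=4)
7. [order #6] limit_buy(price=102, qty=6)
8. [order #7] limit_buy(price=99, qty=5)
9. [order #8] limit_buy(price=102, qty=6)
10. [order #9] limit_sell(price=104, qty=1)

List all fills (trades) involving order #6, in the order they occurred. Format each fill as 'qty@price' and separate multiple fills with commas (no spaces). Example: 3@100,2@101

Answer: 6@98

Derivation:
After op 1 [order #1] limit_buy(price=103, qty=2): fills=none; bids=[#1:2@103] asks=[-]
After op 2 [order #2] limit_buy(price=104, qty=6): fills=none; bids=[#2:6@104 #1:2@103] asks=[-]
After op 3 cancel(order #2): fills=none; bids=[#1:2@103] asks=[-]
After op 4 [order #3] market_buy(qty=5): fills=none; bids=[#1:2@103] asks=[-]
After op 5 [order #4] limit_sell(price=98, qty=9): fills=#1x#4:2@103; bids=[-] asks=[#4:7@98]
After op 6 [order #5] limit_sell(price=103, qty=4): fills=none; bids=[-] asks=[#4:7@98 #5:4@103]
After op 7 [order #6] limit_buy(price=102, qty=6): fills=#6x#4:6@98; bids=[-] asks=[#4:1@98 #5:4@103]
After op 8 [order #7] limit_buy(price=99, qty=5): fills=#7x#4:1@98; bids=[#7:4@99] asks=[#5:4@103]
After op 9 [order #8] limit_buy(price=102, qty=6): fills=none; bids=[#8:6@102 #7:4@99] asks=[#5:4@103]
After op 10 [order #9] limit_sell(price=104, qty=1): fills=none; bids=[#8:6@102 #7:4@99] asks=[#5:4@103 #9:1@104]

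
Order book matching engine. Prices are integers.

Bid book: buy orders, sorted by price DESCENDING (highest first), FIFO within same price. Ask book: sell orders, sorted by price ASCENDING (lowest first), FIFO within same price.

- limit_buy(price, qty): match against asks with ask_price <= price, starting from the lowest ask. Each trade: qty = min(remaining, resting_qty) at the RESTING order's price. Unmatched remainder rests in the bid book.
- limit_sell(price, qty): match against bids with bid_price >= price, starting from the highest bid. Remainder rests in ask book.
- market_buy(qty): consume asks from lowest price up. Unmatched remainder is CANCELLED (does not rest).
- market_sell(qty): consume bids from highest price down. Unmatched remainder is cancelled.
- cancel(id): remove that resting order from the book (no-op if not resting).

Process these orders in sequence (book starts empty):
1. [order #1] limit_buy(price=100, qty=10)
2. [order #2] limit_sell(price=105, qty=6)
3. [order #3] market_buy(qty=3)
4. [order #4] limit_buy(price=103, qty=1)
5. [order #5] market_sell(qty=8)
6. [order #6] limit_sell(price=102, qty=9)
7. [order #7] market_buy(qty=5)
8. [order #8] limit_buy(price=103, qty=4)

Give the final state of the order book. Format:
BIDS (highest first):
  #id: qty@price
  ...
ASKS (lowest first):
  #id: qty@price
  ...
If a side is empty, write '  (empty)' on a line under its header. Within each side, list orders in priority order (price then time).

After op 1 [order #1] limit_buy(price=100, qty=10): fills=none; bids=[#1:10@100] asks=[-]
After op 2 [order #2] limit_sell(price=105, qty=6): fills=none; bids=[#1:10@100] asks=[#2:6@105]
After op 3 [order #3] market_buy(qty=3): fills=#3x#2:3@105; bids=[#1:10@100] asks=[#2:3@105]
After op 4 [order #4] limit_buy(price=103, qty=1): fills=none; bids=[#4:1@103 #1:10@100] asks=[#2:3@105]
After op 5 [order #5] market_sell(qty=8): fills=#4x#5:1@103 #1x#5:7@100; bids=[#1:3@100] asks=[#2:3@105]
After op 6 [order #6] limit_sell(price=102, qty=9): fills=none; bids=[#1:3@100] asks=[#6:9@102 #2:3@105]
After op 7 [order #7] market_buy(qty=5): fills=#7x#6:5@102; bids=[#1:3@100] asks=[#6:4@102 #2:3@105]
After op 8 [order #8] limit_buy(price=103, qty=4): fills=#8x#6:4@102; bids=[#1:3@100] asks=[#2:3@105]

Answer: BIDS (highest first):
  #1: 3@100
ASKS (lowest first):
  #2: 3@105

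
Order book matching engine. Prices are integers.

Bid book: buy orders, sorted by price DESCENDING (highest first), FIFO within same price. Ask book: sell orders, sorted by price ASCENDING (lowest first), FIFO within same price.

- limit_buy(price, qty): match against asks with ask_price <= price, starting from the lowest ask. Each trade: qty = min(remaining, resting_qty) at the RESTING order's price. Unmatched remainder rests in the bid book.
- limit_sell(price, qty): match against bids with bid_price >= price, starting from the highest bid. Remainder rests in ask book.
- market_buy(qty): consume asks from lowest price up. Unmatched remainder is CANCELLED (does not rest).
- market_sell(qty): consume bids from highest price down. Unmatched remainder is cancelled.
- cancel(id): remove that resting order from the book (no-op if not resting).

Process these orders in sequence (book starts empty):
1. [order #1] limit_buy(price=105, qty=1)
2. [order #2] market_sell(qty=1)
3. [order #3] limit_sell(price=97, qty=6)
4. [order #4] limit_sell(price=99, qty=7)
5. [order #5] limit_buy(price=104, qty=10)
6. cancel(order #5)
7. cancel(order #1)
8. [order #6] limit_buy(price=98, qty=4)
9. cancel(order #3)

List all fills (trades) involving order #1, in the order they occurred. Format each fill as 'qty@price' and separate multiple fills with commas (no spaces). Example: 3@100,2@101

After op 1 [order #1] limit_buy(price=105, qty=1): fills=none; bids=[#1:1@105] asks=[-]
After op 2 [order #2] market_sell(qty=1): fills=#1x#2:1@105; bids=[-] asks=[-]
After op 3 [order #3] limit_sell(price=97, qty=6): fills=none; bids=[-] asks=[#3:6@97]
After op 4 [order #4] limit_sell(price=99, qty=7): fills=none; bids=[-] asks=[#3:6@97 #4:7@99]
After op 5 [order #5] limit_buy(price=104, qty=10): fills=#5x#3:6@97 #5x#4:4@99; bids=[-] asks=[#4:3@99]
After op 6 cancel(order #5): fills=none; bids=[-] asks=[#4:3@99]
After op 7 cancel(order #1): fills=none; bids=[-] asks=[#4:3@99]
After op 8 [order #6] limit_buy(price=98, qty=4): fills=none; bids=[#6:4@98] asks=[#4:3@99]
After op 9 cancel(order #3): fills=none; bids=[#6:4@98] asks=[#4:3@99]

Answer: 1@105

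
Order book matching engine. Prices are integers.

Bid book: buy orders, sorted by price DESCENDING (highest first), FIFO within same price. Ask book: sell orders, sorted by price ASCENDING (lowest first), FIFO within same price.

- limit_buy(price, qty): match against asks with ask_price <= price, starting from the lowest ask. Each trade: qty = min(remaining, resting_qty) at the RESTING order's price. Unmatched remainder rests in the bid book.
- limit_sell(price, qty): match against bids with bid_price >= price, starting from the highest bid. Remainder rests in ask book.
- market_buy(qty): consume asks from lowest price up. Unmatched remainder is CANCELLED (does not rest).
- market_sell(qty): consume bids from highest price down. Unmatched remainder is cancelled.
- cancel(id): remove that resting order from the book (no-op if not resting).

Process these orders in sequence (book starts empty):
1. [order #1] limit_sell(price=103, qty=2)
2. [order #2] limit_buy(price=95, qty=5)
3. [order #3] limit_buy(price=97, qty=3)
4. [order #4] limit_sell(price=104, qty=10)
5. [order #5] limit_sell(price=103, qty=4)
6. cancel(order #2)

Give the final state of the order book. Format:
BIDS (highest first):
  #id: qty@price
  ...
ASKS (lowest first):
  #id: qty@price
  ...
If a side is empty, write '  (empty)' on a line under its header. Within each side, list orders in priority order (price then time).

Answer: BIDS (highest first):
  #3: 3@97
ASKS (lowest first):
  #1: 2@103
  #5: 4@103
  #4: 10@104

Derivation:
After op 1 [order #1] limit_sell(price=103, qty=2): fills=none; bids=[-] asks=[#1:2@103]
After op 2 [order #2] limit_buy(price=95, qty=5): fills=none; bids=[#2:5@95] asks=[#1:2@103]
After op 3 [order #3] limit_buy(price=97, qty=3): fills=none; bids=[#3:3@97 #2:5@95] asks=[#1:2@103]
After op 4 [order #4] limit_sell(price=104, qty=10): fills=none; bids=[#3:3@97 #2:5@95] asks=[#1:2@103 #4:10@104]
After op 5 [order #5] limit_sell(price=103, qty=4): fills=none; bids=[#3:3@97 #2:5@95] asks=[#1:2@103 #5:4@103 #4:10@104]
After op 6 cancel(order #2): fills=none; bids=[#3:3@97] asks=[#1:2@103 #5:4@103 #4:10@104]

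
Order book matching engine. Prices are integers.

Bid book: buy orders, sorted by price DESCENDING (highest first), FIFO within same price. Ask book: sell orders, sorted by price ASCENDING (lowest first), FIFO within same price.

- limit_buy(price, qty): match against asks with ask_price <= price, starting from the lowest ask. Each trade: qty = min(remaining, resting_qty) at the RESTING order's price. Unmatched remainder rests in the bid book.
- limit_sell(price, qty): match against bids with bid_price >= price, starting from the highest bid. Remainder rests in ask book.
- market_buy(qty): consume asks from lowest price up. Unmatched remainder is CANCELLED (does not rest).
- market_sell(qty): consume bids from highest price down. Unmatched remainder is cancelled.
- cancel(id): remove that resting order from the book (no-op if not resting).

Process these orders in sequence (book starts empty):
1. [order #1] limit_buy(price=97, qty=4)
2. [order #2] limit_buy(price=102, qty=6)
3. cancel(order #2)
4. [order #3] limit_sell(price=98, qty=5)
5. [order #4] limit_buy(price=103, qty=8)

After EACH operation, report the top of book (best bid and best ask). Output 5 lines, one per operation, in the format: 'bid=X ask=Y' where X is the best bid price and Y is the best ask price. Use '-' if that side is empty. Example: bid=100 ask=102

Answer: bid=97 ask=-
bid=102 ask=-
bid=97 ask=-
bid=97 ask=98
bid=103 ask=-

Derivation:
After op 1 [order #1] limit_buy(price=97, qty=4): fills=none; bids=[#1:4@97] asks=[-]
After op 2 [order #2] limit_buy(price=102, qty=6): fills=none; bids=[#2:6@102 #1:4@97] asks=[-]
After op 3 cancel(order #2): fills=none; bids=[#1:4@97] asks=[-]
After op 4 [order #3] limit_sell(price=98, qty=5): fills=none; bids=[#1:4@97] asks=[#3:5@98]
After op 5 [order #4] limit_buy(price=103, qty=8): fills=#4x#3:5@98; bids=[#4:3@103 #1:4@97] asks=[-]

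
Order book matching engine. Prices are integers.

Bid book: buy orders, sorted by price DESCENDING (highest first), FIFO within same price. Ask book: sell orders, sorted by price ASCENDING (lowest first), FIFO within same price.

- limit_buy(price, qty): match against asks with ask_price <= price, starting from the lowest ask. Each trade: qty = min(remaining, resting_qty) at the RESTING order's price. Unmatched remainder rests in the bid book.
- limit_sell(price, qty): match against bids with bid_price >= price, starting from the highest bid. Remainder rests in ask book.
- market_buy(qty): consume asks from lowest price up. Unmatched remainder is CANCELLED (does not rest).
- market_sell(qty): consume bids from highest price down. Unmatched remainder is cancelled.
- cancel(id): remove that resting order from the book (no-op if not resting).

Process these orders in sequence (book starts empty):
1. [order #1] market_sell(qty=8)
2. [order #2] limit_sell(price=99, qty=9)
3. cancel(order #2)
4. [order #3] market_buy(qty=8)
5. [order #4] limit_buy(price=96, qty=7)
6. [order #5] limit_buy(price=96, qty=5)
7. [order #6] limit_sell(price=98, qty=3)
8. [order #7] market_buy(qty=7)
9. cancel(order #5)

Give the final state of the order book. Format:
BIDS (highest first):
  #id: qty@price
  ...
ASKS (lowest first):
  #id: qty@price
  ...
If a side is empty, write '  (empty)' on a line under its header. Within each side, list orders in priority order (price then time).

Answer: BIDS (highest first):
  #4: 7@96
ASKS (lowest first):
  (empty)

Derivation:
After op 1 [order #1] market_sell(qty=8): fills=none; bids=[-] asks=[-]
After op 2 [order #2] limit_sell(price=99, qty=9): fills=none; bids=[-] asks=[#2:9@99]
After op 3 cancel(order #2): fills=none; bids=[-] asks=[-]
After op 4 [order #3] market_buy(qty=8): fills=none; bids=[-] asks=[-]
After op 5 [order #4] limit_buy(price=96, qty=7): fills=none; bids=[#4:7@96] asks=[-]
After op 6 [order #5] limit_buy(price=96, qty=5): fills=none; bids=[#4:7@96 #5:5@96] asks=[-]
After op 7 [order #6] limit_sell(price=98, qty=3): fills=none; bids=[#4:7@96 #5:5@96] asks=[#6:3@98]
After op 8 [order #7] market_buy(qty=7): fills=#7x#6:3@98; bids=[#4:7@96 #5:5@96] asks=[-]
After op 9 cancel(order #5): fills=none; bids=[#4:7@96] asks=[-]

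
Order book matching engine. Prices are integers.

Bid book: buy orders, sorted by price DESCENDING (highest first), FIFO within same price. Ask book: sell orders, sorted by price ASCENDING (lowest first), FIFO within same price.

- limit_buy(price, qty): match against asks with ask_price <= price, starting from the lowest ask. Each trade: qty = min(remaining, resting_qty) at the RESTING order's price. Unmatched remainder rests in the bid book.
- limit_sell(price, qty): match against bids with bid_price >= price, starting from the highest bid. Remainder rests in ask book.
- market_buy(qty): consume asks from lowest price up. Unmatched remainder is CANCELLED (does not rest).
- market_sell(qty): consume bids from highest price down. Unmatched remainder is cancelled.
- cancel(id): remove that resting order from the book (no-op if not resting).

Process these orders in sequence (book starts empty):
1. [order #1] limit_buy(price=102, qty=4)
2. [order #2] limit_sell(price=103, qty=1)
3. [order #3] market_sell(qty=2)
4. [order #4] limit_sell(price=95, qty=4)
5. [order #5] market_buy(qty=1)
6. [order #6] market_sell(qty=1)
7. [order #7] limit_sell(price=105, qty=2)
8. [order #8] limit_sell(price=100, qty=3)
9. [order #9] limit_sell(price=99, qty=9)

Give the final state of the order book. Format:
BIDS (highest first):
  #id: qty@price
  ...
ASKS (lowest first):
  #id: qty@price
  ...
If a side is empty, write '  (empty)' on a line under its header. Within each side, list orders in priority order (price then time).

Answer: BIDS (highest first):
  (empty)
ASKS (lowest first):
  #4: 1@95
  #9: 9@99
  #8: 3@100
  #2: 1@103
  #7: 2@105

Derivation:
After op 1 [order #1] limit_buy(price=102, qty=4): fills=none; bids=[#1:4@102] asks=[-]
After op 2 [order #2] limit_sell(price=103, qty=1): fills=none; bids=[#1:4@102] asks=[#2:1@103]
After op 3 [order #3] market_sell(qty=2): fills=#1x#3:2@102; bids=[#1:2@102] asks=[#2:1@103]
After op 4 [order #4] limit_sell(price=95, qty=4): fills=#1x#4:2@102; bids=[-] asks=[#4:2@95 #2:1@103]
After op 5 [order #5] market_buy(qty=1): fills=#5x#4:1@95; bids=[-] asks=[#4:1@95 #2:1@103]
After op 6 [order #6] market_sell(qty=1): fills=none; bids=[-] asks=[#4:1@95 #2:1@103]
After op 7 [order #7] limit_sell(price=105, qty=2): fills=none; bids=[-] asks=[#4:1@95 #2:1@103 #7:2@105]
After op 8 [order #8] limit_sell(price=100, qty=3): fills=none; bids=[-] asks=[#4:1@95 #8:3@100 #2:1@103 #7:2@105]
After op 9 [order #9] limit_sell(price=99, qty=9): fills=none; bids=[-] asks=[#4:1@95 #9:9@99 #8:3@100 #2:1@103 #7:2@105]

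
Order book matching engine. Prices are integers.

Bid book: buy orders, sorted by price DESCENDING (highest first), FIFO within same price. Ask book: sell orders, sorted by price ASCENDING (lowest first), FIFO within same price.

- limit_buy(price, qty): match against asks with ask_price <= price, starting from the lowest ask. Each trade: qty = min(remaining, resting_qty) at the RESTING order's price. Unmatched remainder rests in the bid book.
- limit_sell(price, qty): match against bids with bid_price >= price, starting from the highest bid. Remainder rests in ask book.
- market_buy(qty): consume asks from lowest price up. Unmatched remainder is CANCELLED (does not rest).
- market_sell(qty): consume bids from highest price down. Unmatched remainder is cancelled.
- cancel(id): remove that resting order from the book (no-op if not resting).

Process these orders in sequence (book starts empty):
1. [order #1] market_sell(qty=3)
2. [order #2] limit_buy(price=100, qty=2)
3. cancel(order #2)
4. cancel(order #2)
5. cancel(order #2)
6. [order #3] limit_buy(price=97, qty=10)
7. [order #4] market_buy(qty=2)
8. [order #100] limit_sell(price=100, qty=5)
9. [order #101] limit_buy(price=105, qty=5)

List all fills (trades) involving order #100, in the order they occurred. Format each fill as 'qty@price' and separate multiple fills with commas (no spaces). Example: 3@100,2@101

After op 1 [order #1] market_sell(qty=3): fills=none; bids=[-] asks=[-]
After op 2 [order #2] limit_buy(price=100, qty=2): fills=none; bids=[#2:2@100] asks=[-]
After op 3 cancel(order #2): fills=none; bids=[-] asks=[-]
After op 4 cancel(order #2): fills=none; bids=[-] asks=[-]
After op 5 cancel(order #2): fills=none; bids=[-] asks=[-]
After op 6 [order #3] limit_buy(price=97, qty=10): fills=none; bids=[#3:10@97] asks=[-]
After op 7 [order #4] market_buy(qty=2): fills=none; bids=[#3:10@97] asks=[-]
After op 8 [order #100] limit_sell(price=100, qty=5): fills=none; bids=[#3:10@97] asks=[#100:5@100]
After op 9 [order #101] limit_buy(price=105, qty=5): fills=#101x#100:5@100; bids=[#3:10@97] asks=[-]

Answer: 5@100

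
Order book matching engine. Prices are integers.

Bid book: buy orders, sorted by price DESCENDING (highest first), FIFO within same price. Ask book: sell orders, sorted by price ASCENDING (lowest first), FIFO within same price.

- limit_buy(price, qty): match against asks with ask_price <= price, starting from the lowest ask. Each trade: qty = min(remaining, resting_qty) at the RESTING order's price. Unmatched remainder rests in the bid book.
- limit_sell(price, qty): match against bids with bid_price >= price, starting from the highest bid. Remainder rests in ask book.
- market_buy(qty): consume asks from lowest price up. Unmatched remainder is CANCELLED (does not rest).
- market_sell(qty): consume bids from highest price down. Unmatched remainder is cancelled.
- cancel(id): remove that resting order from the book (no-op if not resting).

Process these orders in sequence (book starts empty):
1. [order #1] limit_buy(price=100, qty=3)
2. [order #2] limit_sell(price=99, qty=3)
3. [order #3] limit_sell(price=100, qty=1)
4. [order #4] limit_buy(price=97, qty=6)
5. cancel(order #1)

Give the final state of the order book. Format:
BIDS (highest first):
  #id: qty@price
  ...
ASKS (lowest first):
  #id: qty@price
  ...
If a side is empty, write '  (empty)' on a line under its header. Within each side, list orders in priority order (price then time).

After op 1 [order #1] limit_buy(price=100, qty=3): fills=none; bids=[#1:3@100] asks=[-]
After op 2 [order #2] limit_sell(price=99, qty=3): fills=#1x#2:3@100; bids=[-] asks=[-]
After op 3 [order #3] limit_sell(price=100, qty=1): fills=none; bids=[-] asks=[#3:1@100]
After op 4 [order #4] limit_buy(price=97, qty=6): fills=none; bids=[#4:6@97] asks=[#3:1@100]
After op 5 cancel(order #1): fills=none; bids=[#4:6@97] asks=[#3:1@100]

Answer: BIDS (highest first):
  #4: 6@97
ASKS (lowest first):
  #3: 1@100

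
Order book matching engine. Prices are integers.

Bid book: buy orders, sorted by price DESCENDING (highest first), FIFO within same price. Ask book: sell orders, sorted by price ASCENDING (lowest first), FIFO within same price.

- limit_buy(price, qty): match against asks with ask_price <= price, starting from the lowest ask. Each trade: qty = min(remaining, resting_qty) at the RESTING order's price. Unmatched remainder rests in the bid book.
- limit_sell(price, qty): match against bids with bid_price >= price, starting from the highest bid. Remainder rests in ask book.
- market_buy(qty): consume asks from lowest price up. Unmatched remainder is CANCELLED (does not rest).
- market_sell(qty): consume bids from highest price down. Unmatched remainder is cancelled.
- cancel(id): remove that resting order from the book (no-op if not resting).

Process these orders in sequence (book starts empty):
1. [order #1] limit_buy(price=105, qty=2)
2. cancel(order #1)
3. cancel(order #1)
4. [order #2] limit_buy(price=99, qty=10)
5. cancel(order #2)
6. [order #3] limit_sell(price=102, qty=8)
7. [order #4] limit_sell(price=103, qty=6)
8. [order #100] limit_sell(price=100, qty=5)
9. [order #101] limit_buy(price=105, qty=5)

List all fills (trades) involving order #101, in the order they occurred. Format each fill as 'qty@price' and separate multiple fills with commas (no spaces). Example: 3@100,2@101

After op 1 [order #1] limit_buy(price=105, qty=2): fills=none; bids=[#1:2@105] asks=[-]
After op 2 cancel(order #1): fills=none; bids=[-] asks=[-]
After op 3 cancel(order #1): fills=none; bids=[-] asks=[-]
After op 4 [order #2] limit_buy(price=99, qty=10): fills=none; bids=[#2:10@99] asks=[-]
After op 5 cancel(order #2): fills=none; bids=[-] asks=[-]
After op 6 [order #3] limit_sell(price=102, qty=8): fills=none; bids=[-] asks=[#3:8@102]
After op 7 [order #4] limit_sell(price=103, qty=6): fills=none; bids=[-] asks=[#3:8@102 #4:6@103]
After op 8 [order #100] limit_sell(price=100, qty=5): fills=none; bids=[-] asks=[#100:5@100 #3:8@102 #4:6@103]
After op 9 [order #101] limit_buy(price=105, qty=5): fills=#101x#100:5@100; bids=[-] asks=[#3:8@102 #4:6@103]

Answer: 5@100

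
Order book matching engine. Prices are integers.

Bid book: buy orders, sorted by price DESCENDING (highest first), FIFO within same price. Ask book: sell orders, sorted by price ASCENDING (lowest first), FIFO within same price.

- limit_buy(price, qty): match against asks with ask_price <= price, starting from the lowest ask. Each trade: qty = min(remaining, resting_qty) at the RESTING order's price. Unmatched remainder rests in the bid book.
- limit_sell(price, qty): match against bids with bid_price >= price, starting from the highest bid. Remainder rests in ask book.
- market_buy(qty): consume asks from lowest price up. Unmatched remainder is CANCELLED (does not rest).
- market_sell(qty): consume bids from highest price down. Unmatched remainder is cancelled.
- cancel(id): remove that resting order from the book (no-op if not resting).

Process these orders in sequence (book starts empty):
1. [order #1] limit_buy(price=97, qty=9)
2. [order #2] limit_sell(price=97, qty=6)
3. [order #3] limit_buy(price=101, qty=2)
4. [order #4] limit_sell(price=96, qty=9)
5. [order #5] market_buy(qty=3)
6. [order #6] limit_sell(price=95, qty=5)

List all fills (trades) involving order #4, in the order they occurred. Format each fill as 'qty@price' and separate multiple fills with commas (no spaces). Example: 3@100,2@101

After op 1 [order #1] limit_buy(price=97, qty=9): fills=none; bids=[#1:9@97] asks=[-]
After op 2 [order #2] limit_sell(price=97, qty=6): fills=#1x#2:6@97; bids=[#1:3@97] asks=[-]
After op 3 [order #3] limit_buy(price=101, qty=2): fills=none; bids=[#3:2@101 #1:3@97] asks=[-]
After op 4 [order #4] limit_sell(price=96, qty=9): fills=#3x#4:2@101 #1x#4:3@97; bids=[-] asks=[#4:4@96]
After op 5 [order #5] market_buy(qty=3): fills=#5x#4:3@96; bids=[-] asks=[#4:1@96]
After op 6 [order #6] limit_sell(price=95, qty=5): fills=none; bids=[-] asks=[#6:5@95 #4:1@96]

Answer: 2@101,3@97,3@96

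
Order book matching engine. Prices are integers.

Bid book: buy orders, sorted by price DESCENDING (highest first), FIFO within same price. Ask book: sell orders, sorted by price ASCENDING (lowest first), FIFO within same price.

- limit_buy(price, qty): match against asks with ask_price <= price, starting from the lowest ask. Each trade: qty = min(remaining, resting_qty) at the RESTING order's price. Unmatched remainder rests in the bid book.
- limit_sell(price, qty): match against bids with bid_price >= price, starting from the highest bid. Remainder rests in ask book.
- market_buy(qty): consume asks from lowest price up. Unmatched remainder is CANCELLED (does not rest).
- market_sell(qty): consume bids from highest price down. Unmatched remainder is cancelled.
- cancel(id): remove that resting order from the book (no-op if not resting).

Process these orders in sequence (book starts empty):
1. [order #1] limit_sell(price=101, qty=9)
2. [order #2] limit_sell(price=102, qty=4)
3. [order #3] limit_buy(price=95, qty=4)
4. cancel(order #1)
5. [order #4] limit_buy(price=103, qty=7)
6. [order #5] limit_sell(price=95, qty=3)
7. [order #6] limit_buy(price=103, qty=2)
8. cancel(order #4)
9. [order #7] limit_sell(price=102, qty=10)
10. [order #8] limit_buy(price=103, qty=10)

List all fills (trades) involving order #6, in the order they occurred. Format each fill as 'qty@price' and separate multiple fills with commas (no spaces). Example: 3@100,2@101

After op 1 [order #1] limit_sell(price=101, qty=9): fills=none; bids=[-] asks=[#1:9@101]
After op 2 [order #2] limit_sell(price=102, qty=4): fills=none; bids=[-] asks=[#1:9@101 #2:4@102]
After op 3 [order #3] limit_buy(price=95, qty=4): fills=none; bids=[#3:4@95] asks=[#1:9@101 #2:4@102]
After op 4 cancel(order #1): fills=none; bids=[#3:4@95] asks=[#2:4@102]
After op 5 [order #4] limit_buy(price=103, qty=7): fills=#4x#2:4@102; bids=[#4:3@103 #3:4@95] asks=[-]
After op 6 [order #5] limit_sell(price=95, qty=3): fills=#4x#5:3@103; bids=[#3:4@95] asks=[-]
After op 7 [order #6] limit_buy(price=103, qty=2): fills=none; bids=[#6:2@103 #3:4@95] asks=[-]
After op 8 cancel(order #4): fills=none; bids=[#6:2@103 #3:4@95] asks=[-]
After op 9 [order #7] limit_sell(price=102, qty=10): fills=#6x#7:2@103; bids=[#3:4@95] asks=[#7:8@102]
After op 10 [order #8] limit_buy(price=103, qty=10): fills=#8x#7:8@102; bids=[#8:2@103 #3:4@95] asks=[-]

Answer: 2@103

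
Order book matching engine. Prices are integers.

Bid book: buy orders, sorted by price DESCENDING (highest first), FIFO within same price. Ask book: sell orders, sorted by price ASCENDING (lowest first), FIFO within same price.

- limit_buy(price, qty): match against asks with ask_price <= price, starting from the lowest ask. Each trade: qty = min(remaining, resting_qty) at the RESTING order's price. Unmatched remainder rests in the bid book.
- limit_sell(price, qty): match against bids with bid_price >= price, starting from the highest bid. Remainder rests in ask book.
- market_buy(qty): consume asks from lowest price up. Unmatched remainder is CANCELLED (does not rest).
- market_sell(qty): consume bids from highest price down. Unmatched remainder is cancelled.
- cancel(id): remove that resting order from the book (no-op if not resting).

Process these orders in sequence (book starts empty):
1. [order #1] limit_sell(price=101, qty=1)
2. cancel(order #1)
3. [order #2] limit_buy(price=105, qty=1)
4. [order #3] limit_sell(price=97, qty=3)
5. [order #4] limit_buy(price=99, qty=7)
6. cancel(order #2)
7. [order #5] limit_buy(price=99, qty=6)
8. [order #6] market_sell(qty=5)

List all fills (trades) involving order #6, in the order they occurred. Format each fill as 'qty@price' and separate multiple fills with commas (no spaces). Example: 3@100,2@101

After op 1 [order #1] limit_sell(price=101, qty=1): fills=none; bids=[-] asks=[#1:1@101]
After op 2 cancel(order #1): fills=none; bids=[-] asks=[-]
After op 3 [order #2] limit_buy(price=105, qty=1): fills=none; bids=[#2:1@105] asks=[-]
After op 4 [order #3] limit_sell(price=97, qty=3): fills=#2x#3:1@105; bids=[-] asks=[#3:2@97]
After op 5 [order #4] limit_buy(price=99, qty=7): fills=#4x#3:2@97; bids=[#4:5@99] asks=[-]
After op 6 cancel(order #2): fills=none; bids=[#4:5@99] asks=[-]
After op 7 [order #5] limit_buy(price=99, qty=6): fills=none; bids=[#4:5@99 #5:6@99] asks=[-]
After op 8 [order #6] market_sell(qty=5): fills=#4x#6:5@99; bids=[#5:6@99] asks=[-]

Answer: 5@99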